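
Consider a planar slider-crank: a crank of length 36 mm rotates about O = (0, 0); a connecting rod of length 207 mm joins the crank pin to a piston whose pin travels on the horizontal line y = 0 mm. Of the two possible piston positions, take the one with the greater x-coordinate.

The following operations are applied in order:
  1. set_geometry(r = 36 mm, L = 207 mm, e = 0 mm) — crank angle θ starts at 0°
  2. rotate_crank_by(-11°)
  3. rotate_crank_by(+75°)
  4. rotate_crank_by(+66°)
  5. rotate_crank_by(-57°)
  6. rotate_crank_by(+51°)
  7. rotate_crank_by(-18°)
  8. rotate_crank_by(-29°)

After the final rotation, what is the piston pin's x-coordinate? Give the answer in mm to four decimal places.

set_geometry: r = 36 mm, L = 207 mm, e = 0 mm; θ ← 0°
rotate_crank_by(-11°): θ ← 0° -11° = -11°
rotate_crank_by(+75°): θ ← -11° +75° = 64°
rotate_crank_by(+66°): θ ← 64° +66° = 130°
rotate_crank_by(-57°): θ ← 130° -57° = 73°
rotate_crank_by(+51°): θ ← 73° +51° = 124°
rotate_crank_by(-18°): θ ← 124° -18° = 106°
rotate_crank_by(-29°): θ ← 106° -29° = 77°
crank pin P = (r cos θ, r sin θ) = (8.098238, 35.077322)
h = r sin θ − e = 35.077322 − 0 = 35.077322
x = r cos θ + √(L² − h²) = 8.098238 + √(42849.0 − 1230.4185) = 8.098238 + 204.006327 = 212.104565

212.1046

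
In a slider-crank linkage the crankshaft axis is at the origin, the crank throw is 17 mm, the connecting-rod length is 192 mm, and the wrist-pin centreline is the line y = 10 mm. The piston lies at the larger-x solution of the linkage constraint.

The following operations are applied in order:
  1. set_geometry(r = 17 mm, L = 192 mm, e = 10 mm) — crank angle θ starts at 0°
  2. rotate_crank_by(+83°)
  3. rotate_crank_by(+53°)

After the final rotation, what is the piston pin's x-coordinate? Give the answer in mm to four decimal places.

179.7627

set_geometry: r = 17 mm, L = 192 mm, e = 10 mm; θ ← 0°
rotate_crank_by(+83°): θ ← 0° +83° = 83°
rotate_crank_by(+53°): θ ← 83° +53° = 136°
crank pin P = (r cos θ, r sin θ) = (-12.228777, 11.809192)
h = r sin θ − e = 11.809192 − 10 = 1.809192
x = r cos θ + √(L² − h²) = -12.228777 + √(36864.0 − 3.2732) = -12.228777 + 191.991476 = 179.762699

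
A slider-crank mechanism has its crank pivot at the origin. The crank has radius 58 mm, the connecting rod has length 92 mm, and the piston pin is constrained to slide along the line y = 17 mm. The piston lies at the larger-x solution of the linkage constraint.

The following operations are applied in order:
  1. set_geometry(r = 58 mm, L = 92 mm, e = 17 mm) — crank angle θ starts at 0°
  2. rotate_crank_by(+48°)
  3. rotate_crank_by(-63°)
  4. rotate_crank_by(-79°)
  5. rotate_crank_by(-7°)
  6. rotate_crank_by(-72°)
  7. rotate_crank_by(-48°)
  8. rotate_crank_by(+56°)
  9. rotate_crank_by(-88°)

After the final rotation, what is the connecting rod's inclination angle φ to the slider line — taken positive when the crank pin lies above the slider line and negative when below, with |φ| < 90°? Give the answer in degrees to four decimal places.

24.7150

set_geometry: r = 58 mm, L = 92 mm, e = 17 mm; θ ← 0°
rotate_crank_by(+48°): θ ← 0° +48° = 48°
rotate_crank_by(-63°): θ ← 48° -63° = -15°
rotate_crank_by(-79°): θ ← -15° -79° = -94°
rotate_crank_by(-7°): θ ← -94° -7° = -101°
rotate_crank_by(-72°): θ ← -101° -72° = -173°
rotate_crank_by(-48°): θ ← -173° -48° = -221°
rotate_crank_by(+56°): θ ← -221° +56° = -165°
rotate_crank_by(-88°): θ ← -165° -88° = -253°
crank pin P = (r cos θ, r sin θ) = (-16.957559, 55.465676)
h = r sin θ − e = 55.465676 − 17 = 38.465676
sin φ = h / L = 38.465676 / 92 = 0.41810517
φ = arcsin(0.41810517) = 24.715017°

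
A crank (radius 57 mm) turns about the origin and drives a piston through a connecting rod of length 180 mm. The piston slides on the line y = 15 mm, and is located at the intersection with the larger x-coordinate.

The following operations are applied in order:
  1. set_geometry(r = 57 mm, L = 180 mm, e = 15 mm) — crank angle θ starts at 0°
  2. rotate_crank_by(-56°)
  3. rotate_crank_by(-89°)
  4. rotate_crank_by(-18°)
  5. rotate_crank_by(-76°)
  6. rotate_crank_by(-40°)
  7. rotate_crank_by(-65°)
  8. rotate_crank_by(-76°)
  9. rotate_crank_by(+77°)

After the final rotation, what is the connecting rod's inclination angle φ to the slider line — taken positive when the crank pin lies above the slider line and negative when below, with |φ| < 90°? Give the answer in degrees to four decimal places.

0.5301

set_geometry: r = 57 mm, L = 180 mm, e = 15 mm; θ ← 0°
rotate_crank_by(-56°): θ ← 0° -56° = -56°
rotate_crank_by(-89°): θ ← -56° -89° = -145°
rotate_crank_by(-18°): θ ← -145° -18° = -163°
rotate_crank_by(-76°): θ ← -163° -76° = -239°
rotate_crank_by(-40°): θ ← -239° -40° = -279°
rotate_crank_by(-65°): θ ← -279° -65° = -344°
rotate_crank_by(-76°): θ ← -344° -76° = -420°
rotate_crank_by(+77°): θ ← -420° +77° = -343°
crank pin P = (r cos θ, r sin θ) = (54.509371, 16.665187)
h = r sin θ − e = 16.665187 − 15 = 1.665187
sin φ = h / L = 1.665187 / 180 = 0.00925104
φ = arcsin(0.00925104) = 0.530053°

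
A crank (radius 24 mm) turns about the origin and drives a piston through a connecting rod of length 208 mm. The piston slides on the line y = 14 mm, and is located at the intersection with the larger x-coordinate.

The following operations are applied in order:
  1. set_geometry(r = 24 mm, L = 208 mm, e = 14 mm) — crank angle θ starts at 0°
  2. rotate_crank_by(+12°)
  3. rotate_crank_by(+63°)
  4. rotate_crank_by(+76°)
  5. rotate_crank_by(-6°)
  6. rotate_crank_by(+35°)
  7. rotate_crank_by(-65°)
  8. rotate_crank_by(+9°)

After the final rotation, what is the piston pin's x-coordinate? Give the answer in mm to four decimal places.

set_geometry: r = 24 mm, L = 208 mm, e = 14 mm; θ ← 0°
rotate_crank_by(+12°): θ ← 0° +12° = 12°
rotate_crank_by(+63°): θ ← 12° +63° = 75°
rotate_crank_by(+76°): θ ← 75° +76° = 151°
rotate_crank_by(-6°): θ ← 151° -6° = 145°
rotate_crank_by(+35°): θ ← 145° +35° = 180°
rotate_crank_by(-65°): θ ← 180° -65° = 115°
rotate_crank_by(+9°): θ ← 115° +9° = 124°
crank pin P = (r cos θ, r sin θ) = (-13.420630, 19.896902)
h = r sin θ − e = 19.896902 − 14 = 5.896902
x = r cos θ + √(L² − h²) = -13.420630 + √(43264.0 − 34.7735) = -13.420630 + 207.916393 = 194.495763

194.4958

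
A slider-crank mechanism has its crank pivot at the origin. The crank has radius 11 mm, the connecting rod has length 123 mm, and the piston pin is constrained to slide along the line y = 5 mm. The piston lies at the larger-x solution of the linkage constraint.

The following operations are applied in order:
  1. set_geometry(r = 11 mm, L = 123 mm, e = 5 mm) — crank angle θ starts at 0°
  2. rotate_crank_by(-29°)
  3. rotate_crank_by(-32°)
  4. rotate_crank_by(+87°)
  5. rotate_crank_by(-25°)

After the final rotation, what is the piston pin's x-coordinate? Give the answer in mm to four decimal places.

133.9043

set_geometry: r = 11 mm, L = 123 mm, e = 5 mm; θ ← 0°
rotate_crank_by(-29°): θ ← 0° -29° = -29°
rotate_crank_by(-32°): θ ← -29° -32° = -61°
rotate_crank_by(+87°): θ ← -61° +87° = 26°
rotate_crank_by(-25°): θ ← 26° -25° = 1°
crank pin P = (r cos θ, r sin θ) = (10.998325, 0.191976)
h = r sin θ − e = 0.191976 − 5 = -4.808024
x = r cos θ + √(L² − h²) = 10.998325 + √(15129.0 − 23.1171) = 10.998325 + 122.905992 = 133.904317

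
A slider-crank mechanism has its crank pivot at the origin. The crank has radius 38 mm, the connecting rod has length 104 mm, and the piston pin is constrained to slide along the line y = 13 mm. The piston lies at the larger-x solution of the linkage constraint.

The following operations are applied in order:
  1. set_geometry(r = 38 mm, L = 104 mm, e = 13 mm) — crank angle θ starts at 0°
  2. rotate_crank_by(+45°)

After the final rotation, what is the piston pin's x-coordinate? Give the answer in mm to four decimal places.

set_geometry: r = 38 mm, L = 104 mm, e = 13 mm; θ ← 0°
rotate_crank_by(+45°): θ ← 0° +45° = 45°
crank pin P = (r cos θ, r sin θ) = (26.870058, 26.870058)
h = r sin θ − e = 26.870058 − 13 = 13.870058
x = r cos θ + √(L² − h²) = 26.870058 + √(10816.0 − 192.3785) = 26.870058 + 103.070954 = 129.941011

129.9410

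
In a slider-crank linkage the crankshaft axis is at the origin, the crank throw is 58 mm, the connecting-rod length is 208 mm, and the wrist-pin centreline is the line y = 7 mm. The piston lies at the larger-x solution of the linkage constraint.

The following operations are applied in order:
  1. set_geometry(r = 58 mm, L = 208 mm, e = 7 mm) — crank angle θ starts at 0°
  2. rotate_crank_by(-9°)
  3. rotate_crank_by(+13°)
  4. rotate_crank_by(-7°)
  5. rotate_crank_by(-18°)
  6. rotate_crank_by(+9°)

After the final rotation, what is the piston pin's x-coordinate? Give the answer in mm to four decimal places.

263.8575

set_geometry: r = 58 mm, L = 208 mm, e = 7 mm; θ ← 0°
rotate_crank_by(-9°): θ ← 0° -9° = -9°
rotate_crank_by(+13°): θ ← -9° +13° = 4°
rotate_crank_by(-7°): θ ← 4° -7° = -3°
rotate_crank_by(-18°): θ ← -3° -18° = -21°
rotate_crank_by(+9°): θ ← -21° +9° = -12°
crank pin P = (r cos θ, r sin θ) = (56.732561, -12.058878)
h = r sin θ − e = -12.058878 − 7 = -19.058878
x = r cos θ + √(L² − h²) = 56.732561 + √(43264.0 − 363.2408) = 56.732561 + 207.124984 = 263.857545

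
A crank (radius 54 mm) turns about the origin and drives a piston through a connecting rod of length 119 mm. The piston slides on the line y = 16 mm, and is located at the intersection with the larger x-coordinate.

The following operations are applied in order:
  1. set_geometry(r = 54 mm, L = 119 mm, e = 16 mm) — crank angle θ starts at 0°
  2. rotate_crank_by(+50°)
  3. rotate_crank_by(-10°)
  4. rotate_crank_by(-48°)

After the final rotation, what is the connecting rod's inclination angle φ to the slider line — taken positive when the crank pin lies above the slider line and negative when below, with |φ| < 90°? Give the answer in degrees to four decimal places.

set_geometry: r = 54 mm, L = 119 mm, e = 16 mm; θ ← 0°
rotate_crank_by(+50°): θ ← 0° +50° = 50°
rotate_crank_by(-10°): θ ← 50° -10° = 40°
rotate_crank_by(-48°): θ ← 40° -48° = -8°
crank pin P = (r cos θ, r sin θ) = (53.474476, -7.515347)
h = r sin θ − e = -7.515347 − 16 = -23.515347
sin φ = h / L = -23.515347 / 119 = -0.19760796
φ = arcsin(-0.19760796) = -11.397114°

-11.3971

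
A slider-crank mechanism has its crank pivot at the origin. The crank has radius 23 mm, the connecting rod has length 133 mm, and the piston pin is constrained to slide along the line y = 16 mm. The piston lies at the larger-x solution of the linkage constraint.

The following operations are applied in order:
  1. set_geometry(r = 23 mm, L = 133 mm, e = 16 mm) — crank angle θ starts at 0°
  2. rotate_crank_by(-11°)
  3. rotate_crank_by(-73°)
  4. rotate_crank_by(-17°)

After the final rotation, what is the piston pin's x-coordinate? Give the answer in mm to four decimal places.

122.8937

set_geometry: r = 23 mm, L = 133 mm, e = 16 mm; θ ← 0°
rotate_crank_by(-11°): θ ← 0° -11° = -11°
rotate_crank_by(-73°): θ ← -11° -73° = -84°
rotate_crank_by(-17°): θ ← -84° -17° = -101°
crank pin P = (r cos θ, r sin θ) = (-4.388607, -22.577425)
h = r sin θ − e = -22.577425 − 16 = -38.577425
x = r cos θ + √(L² − h²) = -4.388607 + √(17689.0 − 1488.2177) = -4.388607 + 127.282294 = 122.893687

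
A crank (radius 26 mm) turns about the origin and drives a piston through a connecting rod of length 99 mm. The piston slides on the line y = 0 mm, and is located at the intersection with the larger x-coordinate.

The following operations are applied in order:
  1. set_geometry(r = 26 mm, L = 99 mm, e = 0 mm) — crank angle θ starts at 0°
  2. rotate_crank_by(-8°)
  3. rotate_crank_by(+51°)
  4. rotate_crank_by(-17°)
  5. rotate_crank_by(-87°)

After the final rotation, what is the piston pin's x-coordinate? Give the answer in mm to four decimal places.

set_geometry: r = 26 mm, L = 99 mm, e = 0 mm; θ ← 0°
rotate_crank_by(-8°): θ ← 0° -8° = -8°
rotate_crank_by(+51°): θ ← -8° +51° = 43°
rotate_crank_by(-17°): θ ← 43° -17° = 26°
rotate_crank_by(-87°): θ ← 26° -87° = -61°
crank pin P = (r cos θ, r sin θ) = (12.605050, -22.740112)
h = r sin θ − e = -22.740112 − 0 = -22.740112
x = r cos θ + √(L² − h²) = 12.605050 + √(9801.0 − 517.1127) = 12.605050 + 96.352931 = 108.957981

108.9580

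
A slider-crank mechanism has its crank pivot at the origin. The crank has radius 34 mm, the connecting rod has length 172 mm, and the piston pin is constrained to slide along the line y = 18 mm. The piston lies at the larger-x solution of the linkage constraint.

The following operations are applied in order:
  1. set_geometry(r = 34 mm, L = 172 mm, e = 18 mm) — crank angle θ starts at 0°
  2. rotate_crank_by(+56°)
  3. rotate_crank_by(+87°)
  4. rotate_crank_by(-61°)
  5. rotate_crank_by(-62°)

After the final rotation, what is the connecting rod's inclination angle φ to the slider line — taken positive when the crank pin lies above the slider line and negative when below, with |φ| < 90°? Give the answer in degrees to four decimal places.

set_geometry: r = 34 mm, L = 172 mm, e = 18 mm; θ ← 0°
rotate_crank_by(+56°): θ ← 0° +56° = 56°
rotate_crank_by(+87°): θ ← 56° +87° = 143°
rotate_crank_by(-61°): θ ← 143° -61° = 82°
rotate_crank_by(-62°): θ ← 82° -62° = 20°
crank pin P = (r cos θ, r sin θ) = (31.949549, 11.628685)
h = r sin θ − e = 11.628685 − 18 = -6.371315
sin φ = h / L = -6.371315 / 172 = -0.03704253
φ = arcsin(-0.03704253) = -2.122866°

-2.1229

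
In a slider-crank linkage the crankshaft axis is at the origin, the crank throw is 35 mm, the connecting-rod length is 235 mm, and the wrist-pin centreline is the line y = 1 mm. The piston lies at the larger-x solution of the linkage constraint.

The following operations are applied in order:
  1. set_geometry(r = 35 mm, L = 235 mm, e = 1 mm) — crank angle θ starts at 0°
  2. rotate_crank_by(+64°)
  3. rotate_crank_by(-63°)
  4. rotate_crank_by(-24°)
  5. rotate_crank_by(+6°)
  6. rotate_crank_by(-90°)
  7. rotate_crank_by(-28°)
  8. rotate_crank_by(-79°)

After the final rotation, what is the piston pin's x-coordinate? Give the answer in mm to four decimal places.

205.2487

set_geometry: r = 35 mm, L = 235 mm, e = 1 mm; θ ← 0°
rotate_crank_by(+64°): θ ← 0° +64° = 64°
rotate_crank_by(-63°): θ ← 64° -63° = 1°
rotate_crank_by(-24°): θ ← 1° -24° = -23°
rotate_crank_by(+6°): θ ← -23° +6° = -17°
rotate_crank_by(-90°): θ ← -17° -90° = -107°
rotate_crank_by(-28°): θ ← -107° -28° = -135°
rotate_crank_by(-79°): θ ← -135° -79° = -214°
crank pin P = (r cos θ, r sin θ) = (-29.016315, 19.571752)
h = r sin θ − e = 19.571752 − 1 = 18.571752
x = r cos θ + √(L² − h²) = -29.016315 + √(55225.0 − 344.9100) = -29.016315 + 234.265000 = 205.248685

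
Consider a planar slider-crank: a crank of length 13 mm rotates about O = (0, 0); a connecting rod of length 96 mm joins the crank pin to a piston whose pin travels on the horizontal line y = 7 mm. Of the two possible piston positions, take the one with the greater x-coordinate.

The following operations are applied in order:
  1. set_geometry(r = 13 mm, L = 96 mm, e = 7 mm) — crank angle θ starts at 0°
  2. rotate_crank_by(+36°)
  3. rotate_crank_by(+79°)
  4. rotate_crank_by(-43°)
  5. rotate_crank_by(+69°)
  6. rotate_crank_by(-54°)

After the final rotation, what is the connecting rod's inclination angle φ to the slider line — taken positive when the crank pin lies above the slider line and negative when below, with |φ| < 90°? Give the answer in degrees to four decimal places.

3.5727

set_geometry: r = 13 mm, L = 96 mm, e = 7 mm; θ ← 0°
rotate_crank_by(+36°): θ ← 0° +36° = 36°
rotate_crank_by(+79°): θ ← 36° +79° = 115°
rotate_crank_by(-43°): θ ← 115° -43° = 72°
rotate_crank_by(+69°): θ ← 72° +69° = 141°
rotate_crank_by(-54°): θ ← 141° -54° = 87°
crank pin P = (r cos θ, r sin θ) = (0.680367, 12.982184)
h = r sin θ − e = 12.982184 − 7 = 5.982184
sin φ = h / L = 5.982184 / 96 = 0.06231442
φ = arcsin(0.06231442) = 3.572668°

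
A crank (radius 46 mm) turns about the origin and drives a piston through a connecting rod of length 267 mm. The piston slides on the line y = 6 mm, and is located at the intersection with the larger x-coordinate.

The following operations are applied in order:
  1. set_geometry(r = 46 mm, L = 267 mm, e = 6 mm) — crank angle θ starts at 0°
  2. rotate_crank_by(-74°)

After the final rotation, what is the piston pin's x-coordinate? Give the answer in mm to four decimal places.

274.9142

set_geometry: r = 46 mm, L = 267 mm, e = 6 mm; θ ← 0°
rotate_crank_by(-74°): θ ← 0° -74° = -74°
crank pin P = (r cos θ, r sin θ) = (12.679318, -44.218038)
h = r sin θ − e = -44.218038 − 6 = -50.218038
x = r cos θ + √(L² − h²) = 12.679318 + √(71289.0 − 2521.8513) = 12.679318 + 262.234911 = 274.914230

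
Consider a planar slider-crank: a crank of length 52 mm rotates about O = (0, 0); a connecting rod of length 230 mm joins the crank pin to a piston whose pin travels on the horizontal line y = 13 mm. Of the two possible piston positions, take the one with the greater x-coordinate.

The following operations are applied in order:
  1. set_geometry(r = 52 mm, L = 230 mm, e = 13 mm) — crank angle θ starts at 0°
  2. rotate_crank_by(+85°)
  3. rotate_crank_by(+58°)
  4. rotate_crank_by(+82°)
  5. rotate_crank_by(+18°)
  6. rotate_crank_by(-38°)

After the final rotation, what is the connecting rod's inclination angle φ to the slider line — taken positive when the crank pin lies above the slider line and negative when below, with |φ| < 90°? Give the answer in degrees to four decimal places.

-8.7469

set_geometry: r = 52 mm, L = 230 mm, e = 13 mm; θ ← 0°
rotate_crank_by(+85°): θ ← 0° +85° = 85°
rotate_crank_by(+58°): θ ← 85° +58° = 143°
rotate_crank_by(+82°): θ ← 143° +82° = 225°
rotate_crank_by(+18°): θ ← 225° +18° = 243°
rotate_crank_by(-38°): θ ← 243° -38° = 205°
crank pin P = (r cos θ, r sin θ) = (-47.128005, -21.976150)
h = r sin θ − e = -21.976150 − 13 = -34.976150
sin φ = h / L = -34.976150 / 230 = -0.15207022
φ = arcsin(-0.15207022) = -8.746918°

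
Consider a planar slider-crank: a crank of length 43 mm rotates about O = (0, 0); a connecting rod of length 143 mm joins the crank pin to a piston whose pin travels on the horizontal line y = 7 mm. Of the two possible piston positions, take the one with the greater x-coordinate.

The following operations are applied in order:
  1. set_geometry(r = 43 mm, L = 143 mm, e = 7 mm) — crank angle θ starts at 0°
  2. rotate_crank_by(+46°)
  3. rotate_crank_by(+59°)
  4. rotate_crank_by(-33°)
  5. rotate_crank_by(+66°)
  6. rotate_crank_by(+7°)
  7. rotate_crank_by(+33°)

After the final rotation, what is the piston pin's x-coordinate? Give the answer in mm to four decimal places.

set_geometry: r = 43 mm, L = 143 mm, e = 7 mm; θ ← 0°
rotate_crank_by(+46°): θ ← 0° +46° = 46°
rotate_crank_by(+59°): θ ← 46° +59° = 105°
rotate_crank_by(-33°): θ ← 105° -33° = 72°
rotate_crank_by(+66°): θ ← 72° +66° = 138°
rotate_crank_by(+7°): θ ← 138° +7° = 145°
rotate_crank_by(+33°): θ ← 145° +33° = 178°
crank pin P = (r cos θ, r sin θ) = (-42.973806, 1.500678)
h = r sin θ − e = 1.500678 − 7 = -5.499322
x = r cos θ + √(L² − h²) = -42.973806 + √(20449.0 − 30.2425) = -42.973806 + 142.894218 = 99.920412

99.9204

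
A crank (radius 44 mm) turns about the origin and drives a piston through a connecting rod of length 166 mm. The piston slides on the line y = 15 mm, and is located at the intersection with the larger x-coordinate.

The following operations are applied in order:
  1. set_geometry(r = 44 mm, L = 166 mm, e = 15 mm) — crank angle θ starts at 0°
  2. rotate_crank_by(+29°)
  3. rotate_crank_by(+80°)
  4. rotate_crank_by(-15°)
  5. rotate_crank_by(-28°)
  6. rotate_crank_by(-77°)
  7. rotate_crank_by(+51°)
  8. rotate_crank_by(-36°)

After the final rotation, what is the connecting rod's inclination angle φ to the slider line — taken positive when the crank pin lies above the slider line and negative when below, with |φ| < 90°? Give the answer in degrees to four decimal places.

-4.1215

set_geometry: r = 44 mm, L = 166 mm, e = 15 mm; θ ← 0°
rotate_crank_by(+29°): θ ← 0° +29° = 29°
rotate_crank_by(+80°): θ ← 29° +80° = 109°
rotate_crank_by(-15°): θ ← 109° -15° = 94°
rotate_crank_by(-28°): θ ← 94° -28° = 66°
rotate_crank_by(-77°): θ ← 66° -77° = -11°
rotate_crank_by(+51°): θ ← -11° +51° = 40°
rotate_crank_by(-36°): θ ← 40° -36° = 4°
crank pin P = (r cos θ, r sin θ) = (43.892818, 3.069285)
h = r sin θ − e = 3.069285 − 15 = -11.930715
sin φ = h / L = -11.930715 / 166 = -0.07187178
φ = arcsin(-0.07187178) = -4.121503°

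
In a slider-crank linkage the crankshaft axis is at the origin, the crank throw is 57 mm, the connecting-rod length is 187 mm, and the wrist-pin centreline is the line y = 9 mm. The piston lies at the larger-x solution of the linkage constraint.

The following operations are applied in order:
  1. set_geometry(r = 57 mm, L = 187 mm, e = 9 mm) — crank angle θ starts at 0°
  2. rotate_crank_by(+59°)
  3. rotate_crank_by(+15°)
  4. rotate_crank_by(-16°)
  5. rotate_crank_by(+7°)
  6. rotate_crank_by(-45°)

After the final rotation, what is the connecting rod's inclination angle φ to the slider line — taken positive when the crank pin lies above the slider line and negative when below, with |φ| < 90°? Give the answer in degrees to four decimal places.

set_geometry: r = 57 mm, L = 187 mm, e = 9 mm; θ ← 0°
rotate_crank_by(+59°): θ ← 0° +59° = 59°
rotate_crank_by(+15°): θ ← 59° +15° = 74°
rotate_crank_by(-16°): θ ← 74° -16° = 58°
rotate_crank_by(+7°): θ ← 58° +7° = 65°
rotate_crank_by(-45°): θ ← 65° -45° = 20°
crank pin P = (r cos θ, r sin θ) = (53.562479, 19.495148)
h = r sin θ − e = 19.495148 − 9 = 10.495148
sin φ = h / L = 10.495148 / 187 = 0.05612379
φ = arcsin(0.05612379) = 3.217347°

3.2173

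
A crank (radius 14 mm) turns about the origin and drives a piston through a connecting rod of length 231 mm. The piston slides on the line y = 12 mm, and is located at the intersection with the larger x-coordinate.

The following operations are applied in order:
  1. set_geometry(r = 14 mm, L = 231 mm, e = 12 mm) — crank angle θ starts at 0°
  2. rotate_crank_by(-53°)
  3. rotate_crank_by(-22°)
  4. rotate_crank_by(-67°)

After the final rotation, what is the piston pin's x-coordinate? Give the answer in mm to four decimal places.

219.0458

set_geometry: r = 14 mm, L = 231 mm, e = 12 mm; θ ← 0°
rotate_crank_by(-53°): θ ← 0° -53° = -53°
rotate_crank_by(-22°): θ ← -53° -22° = -75°
rotate_crank_by(-67°): θ ← -75° -67° = -142°
crank pin P = (r cos θ, r sin θ) = (-11.032151, -8.619261)
h = r sin θ − e = -8.619261 − 12 = -20.619261
x = r cos θ + √(L² − h²) = -11.032151 + √(53361.0 − 425.1539) = -11.032151 + 230.077913 = 219.045763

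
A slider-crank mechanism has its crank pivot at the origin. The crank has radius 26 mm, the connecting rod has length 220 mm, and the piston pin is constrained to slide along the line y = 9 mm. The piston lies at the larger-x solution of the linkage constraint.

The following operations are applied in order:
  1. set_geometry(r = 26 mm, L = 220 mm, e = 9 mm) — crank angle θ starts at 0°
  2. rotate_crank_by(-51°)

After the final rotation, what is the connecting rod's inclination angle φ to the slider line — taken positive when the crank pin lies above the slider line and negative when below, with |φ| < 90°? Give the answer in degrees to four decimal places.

set_geometry: r = 26 mm, L = 220 mm, e = 9 mm; θ ← 0°
rotate_crank_by(-51°): θ ← 0° -51° = -51°
crank pin P = (r cos θ, r sin θ) = (16.362330, -20.205795)
h = r sin θ − e = -20.205795 − 9 = -29.205795
sin φ = h / L = -29.205795 / 220 = -0.13275361
φ = arcsin(-0.13275361) = -7.628742°

-7.6287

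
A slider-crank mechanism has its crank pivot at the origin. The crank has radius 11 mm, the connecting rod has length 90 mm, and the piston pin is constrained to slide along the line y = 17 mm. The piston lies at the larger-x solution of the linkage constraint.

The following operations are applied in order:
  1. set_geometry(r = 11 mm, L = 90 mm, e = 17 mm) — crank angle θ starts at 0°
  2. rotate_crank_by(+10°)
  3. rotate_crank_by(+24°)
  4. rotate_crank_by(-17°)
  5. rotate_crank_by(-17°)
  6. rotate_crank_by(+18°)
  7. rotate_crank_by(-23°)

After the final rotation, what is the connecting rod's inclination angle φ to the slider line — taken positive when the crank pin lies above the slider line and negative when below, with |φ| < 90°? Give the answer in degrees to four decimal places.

-11.5101

set_geometry: r = 11 mm, L = 90 mm, e = 17 mm; θ ← 0°
rotate_crank_by(+10°): θ ← 0° +10° = 10°
rotate_crank_by(+24°): θ ← 10° +24° = 34°
rotate_crank_by(-17°): θ ← 34° -17° = 17°
rotate_crank_by(-17°): θ ← 17° -17° = 0°
rotate_crank_by(+18°): θ ← 0° +18° = 18°
rotate_crank_by(-23°): θ ← 18° -23° = -5°
crank pin P = (r cos θ, r sin θ) = (10.958142, -0.958713)
h = r sin θ − e = -0.958713 − 17 = -17.958713
sin φ = h / L = -17.958713 / 90 = -0.19954126
φ = arcsin(-0.19954126) = -11.510134°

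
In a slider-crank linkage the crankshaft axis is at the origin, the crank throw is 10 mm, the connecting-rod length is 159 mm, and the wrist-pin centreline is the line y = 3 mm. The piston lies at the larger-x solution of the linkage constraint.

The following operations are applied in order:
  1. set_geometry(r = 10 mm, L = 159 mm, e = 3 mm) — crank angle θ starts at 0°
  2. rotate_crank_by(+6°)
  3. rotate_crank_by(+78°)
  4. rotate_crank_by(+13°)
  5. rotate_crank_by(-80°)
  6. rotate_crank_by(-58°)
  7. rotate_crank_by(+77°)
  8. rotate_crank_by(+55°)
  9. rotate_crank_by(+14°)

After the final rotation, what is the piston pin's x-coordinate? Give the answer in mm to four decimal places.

set_geometry: r = 10 mm, L = 159 mm, e = 3 mm; θ ← 0°
rotate_crank_by(+6°): θ ← 0° +6° = 6°
rotate_crank_by(+78°): θ ← 6° +78° = 84°
rotate_crank_by(+13°): θ ← 84° +13° = 97°
rotate_crank_by(-80°): θ ← 97° -80° = 17°
rotate_crank_by(-58°): θ ← 17° -58° = -41°
rotate_crank_by(+77°): θ ← -41° +77° = 36°
rotate_crank_by(+55°): θ ← 36° +55° = 91°
rotate_crank_by(+14°): θ ← 91° +14° = 105°
crank pin P = (r cos θ, r sin θ) = (-2.588190, 9.659258)
h = r sin θ − e = 9.659258 − 3 = 6.659258
x = r cos θ + √(L² − h²) = -2.588190 + √(25281.0 − 44.3457) = -2.588190 + 158.860487 = 156.272296

156.2723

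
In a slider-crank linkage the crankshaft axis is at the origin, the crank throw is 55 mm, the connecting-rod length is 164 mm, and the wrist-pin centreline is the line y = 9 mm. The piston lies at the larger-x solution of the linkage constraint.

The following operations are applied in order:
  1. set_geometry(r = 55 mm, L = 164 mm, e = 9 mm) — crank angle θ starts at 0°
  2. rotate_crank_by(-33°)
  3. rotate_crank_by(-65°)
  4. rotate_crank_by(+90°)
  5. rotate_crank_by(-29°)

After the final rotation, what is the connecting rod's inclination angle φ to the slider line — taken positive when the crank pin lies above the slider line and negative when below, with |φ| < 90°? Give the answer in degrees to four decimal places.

set_geometry: r = 55 mm, L = 164 mm, e = 9 mm; θ ← 0°
rotate_crank_by(-33°): θ ← 0° -33° = -33°
rotate_crank_by(-65°): θ ← -33° -65° = -98°
rotate_crank_by(+90°): θ ← -98° +90° = -8°
rotate_crank_by(-29°): θ ← -8° -29° = -37°
crank pin P = (r cos θ, r sin θ) = (43.924953, -33.099826)
h = r sin θ − e = -33.099826 − 9 = -42.099826
sin φ = h / L = -42.099826 / 164 = -0.25670626
φ = arcsin(-0.25670626) = -14.874712°

-14.8747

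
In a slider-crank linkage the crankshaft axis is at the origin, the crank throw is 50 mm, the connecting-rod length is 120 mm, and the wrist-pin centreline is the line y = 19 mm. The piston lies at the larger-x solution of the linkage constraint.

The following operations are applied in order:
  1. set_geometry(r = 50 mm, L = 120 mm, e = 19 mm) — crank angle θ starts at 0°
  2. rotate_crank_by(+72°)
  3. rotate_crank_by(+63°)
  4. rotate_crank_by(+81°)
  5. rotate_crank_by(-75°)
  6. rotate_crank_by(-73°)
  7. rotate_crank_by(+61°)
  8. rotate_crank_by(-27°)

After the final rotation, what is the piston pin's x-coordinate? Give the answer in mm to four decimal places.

set_geometry: r = 50 mm, L = 120 mm, e = 19 mm; θ ← 0°
rotate_crank_by(+72°): θ ← 0° +72° = 72°
rotate_crank_by(+63°): θ ← 72° +63° = 135°
rotate_crank_by(+81°): θ ← 135° +81° = 216°
rotate_crank_by(-75°): θ ← 216° -75° = 141°
rotate_crank_by(-73°): θ ← 141° -73° = 68°
rotate_crank_by(+61°): θ ← 68° +61° = 129°
rotate_crank_by(-27°): θ ← 129° -27° = 102°
crank pin P = (r cos θ, r sin θ) = (-10.395585, 48.907380)
h = r sin θ − e = 48.907380 − 19 = 29.907380
x = r cos θ + √(L² − h²) = -10.395585 + √(14400.0 − 894.4514) = -10.395585 + 116.213375 = 105.817791

105.8178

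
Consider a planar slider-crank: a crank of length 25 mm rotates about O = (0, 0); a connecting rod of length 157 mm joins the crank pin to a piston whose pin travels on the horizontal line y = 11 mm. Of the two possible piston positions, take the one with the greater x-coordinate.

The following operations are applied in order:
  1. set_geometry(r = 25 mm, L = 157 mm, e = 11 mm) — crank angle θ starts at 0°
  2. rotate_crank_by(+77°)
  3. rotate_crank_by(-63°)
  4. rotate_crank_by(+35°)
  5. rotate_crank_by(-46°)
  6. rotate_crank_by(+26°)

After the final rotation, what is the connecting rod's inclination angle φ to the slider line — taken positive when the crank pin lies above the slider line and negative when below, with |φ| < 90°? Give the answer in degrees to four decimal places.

set_geometry: r = 25 mm, L = 157 mm, e = 11 mm; θ ← 0°
rotate_crank_by(+77°): θ ← 0° +77° = 77°
rotate_crank_by(-63°): θ ← 77° -63° = 14°
rotate_crank_by(+35°): θ ← 14° +35° = 49°
rotate_crank_by(-46°): θ ← 49° -46° = 3°
rotate_crank_by(+26°): θ ← 3° +26° = 29°
crank pin P = (r cos θ, r sin θ) = (21.865493, 12.120241)
h = r sin θ − e = 12.120241 − 11 = 1.120241
sin φ = h / L = 1.120241 / 157 = 0.00713529
φ = arcsin(0.00713529) = 0.408825°

0.4088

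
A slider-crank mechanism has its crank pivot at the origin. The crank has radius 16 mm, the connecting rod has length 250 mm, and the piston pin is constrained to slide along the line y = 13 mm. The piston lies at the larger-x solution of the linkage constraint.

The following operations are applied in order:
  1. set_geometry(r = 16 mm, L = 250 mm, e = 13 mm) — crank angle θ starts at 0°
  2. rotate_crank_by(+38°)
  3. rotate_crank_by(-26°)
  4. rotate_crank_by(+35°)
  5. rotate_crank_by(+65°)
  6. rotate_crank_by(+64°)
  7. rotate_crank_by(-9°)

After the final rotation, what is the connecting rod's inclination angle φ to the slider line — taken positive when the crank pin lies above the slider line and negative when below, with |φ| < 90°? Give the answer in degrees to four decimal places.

-2.1550

set_geometry: r = 16 mm, L = 250 mm, e = 13 mm; θ ← 0°
rotate_crank_by(+38°): θ ← 0° +38° = 38°
rotate_crank_by(-26°): θ ← 38° -26° = 12°
rotate_crank_by(+35°): θ ← 12° +35° = 47°
rotate_crank_by(+65°): θ ← 47° +65° = 112°
rotate_crank_by(+64°): θ ← 112° +64° = 176°
rotate_crank_by(-9°): θ ← 176° -9° = 167°
crank pin P = (r cos θ, r sin θ) = (-15.589921, 3.599217)
h = r sin θ − e = 3.599217 − 13 = -9.400783
sin φ = h / L = -9.400783 / 250 = -0.03760313
φ = arcsin(-0.03760313) = -2.155009°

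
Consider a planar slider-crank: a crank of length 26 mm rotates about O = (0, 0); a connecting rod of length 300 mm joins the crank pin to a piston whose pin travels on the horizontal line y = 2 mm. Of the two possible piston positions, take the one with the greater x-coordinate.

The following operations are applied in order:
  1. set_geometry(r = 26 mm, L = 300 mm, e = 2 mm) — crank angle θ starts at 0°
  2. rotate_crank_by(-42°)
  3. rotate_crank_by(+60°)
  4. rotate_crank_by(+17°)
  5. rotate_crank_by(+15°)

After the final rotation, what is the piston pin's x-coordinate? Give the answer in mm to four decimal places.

set_geometry: r = 26 mm, L = 300 mm, e = 2 mm; θ ← 0°
rotate_crank_by(-42°): θ ← 0° -42° = -42°
rotate_crank_by(+60°): θ ← -42° +60° = 18°
rotate_crank_by(+17°): θ ← 18° +17° = 35°
rotate_crank_by(+15°): θ ← 35° +15° = 50°
crank pin P = (r cos θ, r sin θ) = (16.712478, 19.917156)
h = r sin θ − e = 19.917156 − 2 = 17.917156
x = r cos θ + √(L² − h²) = 16.712478 + √(90000.0 − 321.0245) = 16.712478 + 299.464481 = 316.176959

316.1770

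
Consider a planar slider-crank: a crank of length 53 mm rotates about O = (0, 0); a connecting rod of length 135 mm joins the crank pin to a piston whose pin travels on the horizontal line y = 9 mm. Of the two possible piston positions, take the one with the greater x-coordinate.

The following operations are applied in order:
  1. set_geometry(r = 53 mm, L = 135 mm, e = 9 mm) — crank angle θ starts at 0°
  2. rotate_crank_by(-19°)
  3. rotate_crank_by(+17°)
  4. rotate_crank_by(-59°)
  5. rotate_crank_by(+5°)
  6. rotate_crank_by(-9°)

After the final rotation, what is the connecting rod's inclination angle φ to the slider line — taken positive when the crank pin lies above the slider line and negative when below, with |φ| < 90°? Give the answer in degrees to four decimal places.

-24.9910

set_geometry: r = 53 mm, L = 135 mm, e = 9 mm; θ ← 0°
rotate_crank_by(-19°): θ ← 0° -19° = -19°
rotate_crank_by(+17°): θ ← -19° +17° = -2°
rotate_crank_by(-59°): θ ← -2° -59° = -61°
rotate_crank_by(+5°): θ ← -61° +5° = -56°
rotate_crank_by(-9°): θ ← -56° -9° = -65°
crank pin P = (r cos θ, r sin θ) = (22.398768, -48.034313)
h = r sin θ − e = -48.034313 − 9 = -57.034313
sin φ = h / L = -57.034313 / 135 = -0.42247639
φ = arcsin(-0.42247639) = -24.991031°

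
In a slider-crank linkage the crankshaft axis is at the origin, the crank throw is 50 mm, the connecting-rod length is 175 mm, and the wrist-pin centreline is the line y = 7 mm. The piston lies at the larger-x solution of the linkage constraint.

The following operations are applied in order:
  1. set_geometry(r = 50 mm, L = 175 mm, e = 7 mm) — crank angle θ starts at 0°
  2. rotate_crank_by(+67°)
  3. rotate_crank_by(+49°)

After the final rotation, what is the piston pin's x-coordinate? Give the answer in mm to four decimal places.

set_geometry: r = 50 mm, L = 175 mm, e = 7 mm; θ ← 0°
rotate_crank_by(+67°): θ ← 0° +67° = 67°
rotate_crank_by(+49°): θ ← 67° +49° = 116°
crank pin P = (r cos θ, r sin θ) = (-21.918557, 44.939702)
h = r sin θ − e = 44.939702 − 7 = 37.939702
x = r cos θ + √(L² − h²) = -21.918557 + √(30625.0 − 1439.4210) = -21.918557 + 170.837873 = 148.919316

148.9193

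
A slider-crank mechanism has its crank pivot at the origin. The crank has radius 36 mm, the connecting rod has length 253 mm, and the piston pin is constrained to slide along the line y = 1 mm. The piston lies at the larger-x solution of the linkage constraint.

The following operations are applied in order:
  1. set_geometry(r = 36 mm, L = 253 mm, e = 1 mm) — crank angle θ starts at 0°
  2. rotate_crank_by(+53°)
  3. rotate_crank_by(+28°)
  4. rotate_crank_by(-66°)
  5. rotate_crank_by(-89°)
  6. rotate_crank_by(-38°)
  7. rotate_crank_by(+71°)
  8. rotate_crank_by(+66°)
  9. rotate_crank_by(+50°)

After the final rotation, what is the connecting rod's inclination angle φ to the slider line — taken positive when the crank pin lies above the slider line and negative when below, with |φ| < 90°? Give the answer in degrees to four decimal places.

set_geometry: r = 36 mm, L = 253 mm, e = 1 mm; θ ← 0°
rotate_crank_by(+53°): θ ← 0° +53° = 53°
rotate_crank_by(+28°): θ ← 53° +28° = 81°
rotate_crank_by(-66°): θ ← 81° -66° = 15°
rotate_crank_by(-89°): θ ← 15° -89° = -74°
rotate_crank_by(-38°): θ ← -74° -38° = -112°
rotate_crank_by(+71°): θ ← -112° +71° = -41°
rotate_crank_by(+66°): θ ← -41° +66° = 25°
rotate_crank_by(+50°): θ ← 25° +50° = 75°
crank pin P = (r cos θ, r sin θ) = (9.317486, 34.773330)
h = r sin θ − e = 34.773330 − 1 = 33.773330
sin φ = h / L = 33.773330 / 253 = 0.13349142
φ = arcsin(0.13349142) = 7.671395°

7.6714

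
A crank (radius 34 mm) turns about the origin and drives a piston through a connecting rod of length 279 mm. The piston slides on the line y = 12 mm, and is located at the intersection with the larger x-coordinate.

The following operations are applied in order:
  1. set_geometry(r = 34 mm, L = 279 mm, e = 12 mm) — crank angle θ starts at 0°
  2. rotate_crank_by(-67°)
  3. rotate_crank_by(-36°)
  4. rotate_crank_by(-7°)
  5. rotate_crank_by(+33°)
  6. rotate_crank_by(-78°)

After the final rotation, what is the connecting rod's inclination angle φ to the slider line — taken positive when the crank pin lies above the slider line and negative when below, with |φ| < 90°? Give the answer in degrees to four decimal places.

set_geometry: r = 34 mm, L = 279 mm, e = 12 mm; θ ← 0°
rotate_crank_by(-67°): θ ← 0° -67° = -67°
rotate_crank_by(-36°): θ ← -67° -36° = -103°
rotate_crank_by(-7°): θ ← -103° -7° = -110°
rotate_crank_by(+33°): θ ← -110° +33° = -77°
rotate_crank_by(-78°): θ ← -77° -78° = -155°
crank pin P = (r cos θ, r sin θ) = (-30.814465, -14.369021)
h = r sin θ − e = -14.369021 − 12 = -26.369021
sin φ = h / L = -26.369021 / 279 = -0.09451262
φ = arcsin(-0.09451262) = -5.423269°

-5.4233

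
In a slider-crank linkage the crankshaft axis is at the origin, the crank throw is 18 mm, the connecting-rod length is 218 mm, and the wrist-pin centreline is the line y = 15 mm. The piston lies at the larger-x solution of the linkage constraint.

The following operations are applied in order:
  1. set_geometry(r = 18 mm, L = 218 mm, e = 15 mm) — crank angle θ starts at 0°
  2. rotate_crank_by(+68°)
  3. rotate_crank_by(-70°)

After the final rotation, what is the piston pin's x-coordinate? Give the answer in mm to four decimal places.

set_geometry: r = 18 mm, L = 218 mm, e = 15 mm; θ ← 0°
rotate_crank_by(+68°): θ ← 0° +68° = 68°
rotate_crank_by(-70°): θ ← 68° -70° = -2°
crank pin P = (r cos θ, r sin θ) = (17.989035, -0.628191)
h = r sin θ − e = -0.628191 − 15 = -15.628191
x = r cos θ + √(L² − h²) = 17.989035 + √(47524.0 − 244.2404) = 17.989035 + 217.439094 = 235.428129

235.4281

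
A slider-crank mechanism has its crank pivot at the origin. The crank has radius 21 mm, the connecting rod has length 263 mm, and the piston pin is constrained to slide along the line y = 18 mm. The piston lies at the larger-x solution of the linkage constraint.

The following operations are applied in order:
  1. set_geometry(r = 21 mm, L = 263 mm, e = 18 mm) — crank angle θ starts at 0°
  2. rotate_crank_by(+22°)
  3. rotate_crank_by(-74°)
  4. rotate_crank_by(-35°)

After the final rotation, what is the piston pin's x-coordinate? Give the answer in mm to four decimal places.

set_geometry: r = 21 mm, L = 263 mm, e = 18 mm; θ ← 0°
rotate_crank_by(+22°): θ ← 0° +22° = 22°
rotate_crank_by(-74°): θ ← 22° -74° = -52°
rotate_crank_by(-35°): θ ← -52° -35° = -87°
crank pin P = (r cos θ, r sin θ) = (1.099055, -20.971220)
h = r sin θ − e = -20.971220 − 18 = -38.971220
x = r cos θ + √(L² − h²) = 1.099055 + √(69169.0 − 1518.7560) = 1.099055 + 260.096605 = 261.195660

261.1957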